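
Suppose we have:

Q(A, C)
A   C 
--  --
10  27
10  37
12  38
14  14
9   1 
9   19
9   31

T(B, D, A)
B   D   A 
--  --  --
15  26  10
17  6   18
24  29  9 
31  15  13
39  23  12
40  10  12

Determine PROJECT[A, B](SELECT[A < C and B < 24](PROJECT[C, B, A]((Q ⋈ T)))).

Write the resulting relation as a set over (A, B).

Joining Q and T on A yields {(10, 27, 15, 26), (10, 37, 15, 26), (12, 38, 39, 23), (12, 38, 40, 10), (9, 1, 24, 29), (9, 19, 24, 29), (9, 31, 24, 29)}.
π[C, B, A]: project onto (C, B, A) → {(1, 24, 9), (19, 24, 9), (27, 15, 10), (31, 24, 9), (37, 15, 10), (38, 39, 12), (38, 40, 12)}
Selection A < C and B < 24: {(27, 15, 10), (37, 15, 10)}
π[A, B]: project onto (A, B) (1 duplicate(s) eliminated) → {(10, 15)}

{(10, 15)}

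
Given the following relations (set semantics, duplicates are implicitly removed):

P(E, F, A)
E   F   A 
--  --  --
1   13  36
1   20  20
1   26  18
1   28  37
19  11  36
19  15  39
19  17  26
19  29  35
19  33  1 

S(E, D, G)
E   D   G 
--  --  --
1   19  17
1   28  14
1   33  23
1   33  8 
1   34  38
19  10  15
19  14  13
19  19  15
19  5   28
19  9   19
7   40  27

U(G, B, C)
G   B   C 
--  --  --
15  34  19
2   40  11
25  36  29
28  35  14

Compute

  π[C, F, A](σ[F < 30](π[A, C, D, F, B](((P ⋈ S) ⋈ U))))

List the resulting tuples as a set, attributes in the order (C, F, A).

Joining P and S on E yields {(1, 13, 36, 19, 17), (1, 13, 36, 28, 14), (1, 13, 36, 33, 23), (1, 13, 36, 33, 8), (1, 13, 36, 34, 38), (1, 20, 20, 19, 17), (1, 20, 20, 28, 14), (1, 20, 20, 33, 23), (1, 20, 20, 33, 8), (1, 20, 20, 34, 38), (1, 26, 18, 19, 17), (1, 26, 18, 28, 14), (1, 26, 18, 33, 23), (1, 26, 18, 33, 8), (1, 26, 18, 34, 38), (1, 28, 37, 19, 17), (1, 28, 37, 28, 14), (1, 28, 37, 33, 23), (1, 28, 37, 33, 8), (1, 28, 37, 34, 38), (19, 11, 36, 10, 15), (19, 11, 36, 14, 13), (19, 11, 36, 19, 15), (19, 11, 36, 5, 28), (19, 11, 36, 9, 19), (19, 15, 39, 10, 15), (19, 15, 39, 14, 13), (19, 15, 39, 19, 15), (19, 15, 39, 5, 28), (19, 15, 39, 9, 19), (19, 17, 26, 10, 15), (19, 17, 26, 14, 13), (19, 17, 26, 19, 15), (19, 17, 26, 5, 28), (19, 17, 26, 9, 19), (19, 29, 35, 10, 15), (19, 29, 35, 14, 13), (19, 29, 35, 19, 15), (19, 29, 35, 5, 28), (19, 29, 35, 9, 19), (19, 33, 1, 10, 15), (19, 33, 1, 14, 13), (19, 33, 1, 19, 15), (19, 33, 1, 5, 28), (19, 33, 1, 9, 19)}.
Joining (P ⋈ S) and U on G yields {(19, 11, 36, 10, 15, 34, 19), (19, 11, 36, 19, 15, 34, 19), (19, 11, 36, 5, 28, 35, 14), (19, 15, 39, 10, 15, 34, 19), (19, 15, 39, 19, 15, 34, 19), (19, 15, 39, 5, 28, 35, 14), (19, 17, 26, 10, 15, 34, 19), (19, 17, 26, 19, 15, 34, 19), (19, 17, 26, 5, 28, 35, 14), (19, 29, 35, 10, 15, 34, 19), (19, 29, 35, 19, 15, 34, 19), (19, 29, 35, 5, 28, 35, 14), (19, 33, 1, 10, 15, 34, 19), (19, 33, 1, 19, 15, 34, 19), (19, 33, 1, 5, 28, 35, 14)}.
Projecting to A, C, D, F, B: {(1, 14, 5, 33, 35), (1, 19, 10, 33, 34), (1, 19, 19, 33, 34), (26, 14, 5, 17, 35), (26, 19, 10, 17, 34), (26, 19, 19, 17, 34), (35, 14, 5, 29, 35), (35, 19, 10, 29, 34), (35, 19, 19, 29, 34), (36, 14, 5, 11, 35), (36, 19, 10, 11, 34), (36, 19, 19, 11, 34), (39, 14, 5, 15, 35), (39, 19, 10, 15, 34), (39, 19, 19, 15, 34)}
Apply σ_{F < 30}; surviving tuples: {(26, 14, 5, 17, 35), (26, 19, 10, 17, 34), (26, 19, 19, 17, 34), (35, 14, 5, 29, 35), (35, 19, 10, 29, 34), (35, 19, 19, 29, 34), (36, 14, 5, 11, 35), (36, 19, 10, 11, 34), (36, 19, 19, 11, 34), (39, 14, 5, 15, 35), (39, 19, 10, 15, 34), (39, 19, 19, 15, 34)}
Projecting to C, F, A (4 duplicate(s) eliminated): {(14, 11, 36), (14, 15, 39), (14, 17, 26), (14, 29, 35), (19, 11, 36), (19, 15, 39), (19, 17, 26), (19, 29, 35)}

{(14, 11, 36), (14, 15, 39), (14, 17, 26), (14, 29, 35), (19, 11, 36), (19, 15, 39), (19, 17, 26), (19, 29, 35)}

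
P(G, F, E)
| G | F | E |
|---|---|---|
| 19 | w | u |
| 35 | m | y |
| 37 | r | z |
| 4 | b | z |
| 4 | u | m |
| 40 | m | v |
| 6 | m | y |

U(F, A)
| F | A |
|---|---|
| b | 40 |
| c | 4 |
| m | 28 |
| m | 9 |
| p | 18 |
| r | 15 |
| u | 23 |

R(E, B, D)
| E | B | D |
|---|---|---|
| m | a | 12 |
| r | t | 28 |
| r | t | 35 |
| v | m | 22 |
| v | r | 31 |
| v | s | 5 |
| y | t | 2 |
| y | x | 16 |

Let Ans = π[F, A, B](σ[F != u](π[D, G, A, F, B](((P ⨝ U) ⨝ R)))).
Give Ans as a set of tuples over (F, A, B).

{(m, 28, m), (m, 28, r), (m, 28, s), (m, 28, t), (m, 28, x), (m, 9, m), (m, 9, r), (m, 9, s), (m, 9, t), (m, 9, x)}

Joining P and U on F yields {(35, m, y, 28), (35, m, y, 9), (37, r, z, 15), (4, b, z, 40), (4, u, m, 23), (40, m, v, 28), (40, m, v, 9), (6, m, y, 28), (6, m, y, 9)}.
Joining (P ⨝ U) and R on E yields {(35, m, y, 28, t, 2), (35, m, y, 28, x, 16), (35, m, y, 9, t, 2), (35, m, y, 9, x, 16), (4, u, m, 23, a, 12), (40, m, v, 28, m, 22), (40, m, v, 28, r, 31), (40, m, v, 28, s, 5), (40, m, v, 9, m, 22), (40, m, v, 9, r, 31), (40, m, v, 9, s, 5), (6, m, y, 28, t, 2), (6, m, y, 28, x, 16), (6, m, y, 9, t, 2), (6, m, y, 9, x, 16)}.
π[D, G, A, F, B]: project onto (D, G, A, F, B) → {(12, 4, 23, u, a), (16, 35, 28, m, x), (16, 35, 9, m, x), (16, 6, 28, m, x), (16, 6, 9, m, x), (2, 35, 28, m, t), (2, 35, 9, m, t), (2, 6, 28, m, t), (2, 6, 9, m, t), (22, 40, 28, m, m), (22, 40, 9, m, m), (31, 40, 28, m, r), (31, 40, 9, m, r), (5, 40, 28, m, s), (5, 40, 9, m, s)}
Selection F != u: {(16, 35, 28, m, x), (16, 35, 9, m, x), (16, 6, 28, m, x), (16, 6, 9, m, x), (2, 35, 28, m, t), (2, 35, 9, m, t), (2, 6, 28, m, t), (2, 6, 9, m, t), (22, 40, 28, m, m), (22, 40, 9, m, m), (31, 40, 28, m, r), (31, 40, 9, m, r), (5, 40, 28, m, s), (5, 40, 9, m, s)}
π[F, A, B]: project onto (F, A, B) (4 duplicate(s) eliminated) → {(m, 28, m), (m, 28, r), (m, 28, s), (m, 28, t), (m, 28, x), (m, 9, m), (m, 9, r), (m, 9, s), (m, 9, t), (m, 9, x)}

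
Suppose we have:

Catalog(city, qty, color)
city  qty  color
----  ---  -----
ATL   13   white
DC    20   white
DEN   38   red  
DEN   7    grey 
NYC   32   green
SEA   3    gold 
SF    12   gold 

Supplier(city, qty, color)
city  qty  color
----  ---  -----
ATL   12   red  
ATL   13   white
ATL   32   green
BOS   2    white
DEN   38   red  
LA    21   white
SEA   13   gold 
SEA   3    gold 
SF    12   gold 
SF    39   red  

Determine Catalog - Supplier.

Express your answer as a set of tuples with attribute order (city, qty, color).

{(DC, 20, white), (DEN, 7, grey), (NYC, 32, green)}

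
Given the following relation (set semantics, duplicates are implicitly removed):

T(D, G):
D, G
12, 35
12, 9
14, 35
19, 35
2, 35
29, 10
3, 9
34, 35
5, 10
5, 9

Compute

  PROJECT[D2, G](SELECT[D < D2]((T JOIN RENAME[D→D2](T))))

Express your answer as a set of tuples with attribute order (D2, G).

ρ[D→D2]: schema becomes (D2, G); tuples unchanged.
Natural join on G: {(12, 35, 12), (12, 35, 14), (12, 35, 19), (12, 35, 2), (12, 35, 34), (12, 9, 12), (12, 9, 3), (12, 9, 5), (14, 35, 12), (14, 35, 14), (14, 35, 19), (14, 35, 2), (14, 35, 34), (19, 35, 12), (19, 35, 14), (19, 35, 19), (19, 35, 2), (19, 35, 34), (2, 35, 12), (2, 35, 14), (2, 35, 19), (2, 35, 2), (2, 35, 34), (29, 10, 29), (29, 10, 5), (3, 9, 12), (3, 9, 3), (3, 9, 5), (34, 35, 12), (34, 35, 14), (34, 35, 19), (34, 35, 2), (34, 35, 34), (5, 10, 29), (5, 10, 5), (5, 9, 12), (5, 9, 3), (5, 9, 5)}
Apply σ_{D < D2}; surviving tuples: {(12, 35, 14), (12, 35, 19), (12, 35, 34), (14, 35, 19), (14, 35, 34), (19, 35, 34), (2, 35, 12), (2, 35, 14), (2, 35, 19), (2, 35, 34), (3, 9, 12), (3, 9, 5), (5, 10, 29), (5, 9, 12)}
Projecting to D2, G (7 duplicate(s) eliminated): {(12, 35), (12, 9), (14, 35), (19, 35), (29, 10), (34, 35), (5, 9)}

{(12, 35), (12, 9), (14, 35), (19, 35), (29, 10), (34, 35), (5, 9)}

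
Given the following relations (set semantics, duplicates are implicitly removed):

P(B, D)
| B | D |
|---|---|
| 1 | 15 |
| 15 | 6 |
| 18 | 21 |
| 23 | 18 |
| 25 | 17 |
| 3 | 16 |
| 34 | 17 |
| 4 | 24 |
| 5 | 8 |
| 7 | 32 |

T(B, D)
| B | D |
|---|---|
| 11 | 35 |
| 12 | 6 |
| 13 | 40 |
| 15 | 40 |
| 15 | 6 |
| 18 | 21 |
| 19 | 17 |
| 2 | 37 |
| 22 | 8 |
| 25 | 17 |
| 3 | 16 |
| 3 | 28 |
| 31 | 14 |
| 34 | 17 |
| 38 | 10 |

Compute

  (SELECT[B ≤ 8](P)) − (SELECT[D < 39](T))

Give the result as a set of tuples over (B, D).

Apply σ_{B ≤ 8}; surviving tuples: {(1, 15), (3, 16), (4, 24), (5, 8), (7, 32)}
Apply σ_{D < 39}; surviving tuples: {(11, 35), (12, 6), (15, 6), (18, 21), (19, 17), (2, 37), (22, 8), (25, 17), (3, 16), (3, 28), (31, 14), (34, 17), (38, 10)}
Set difference of the two operands is {(1, 15), (4, 24), (5, 8), (7, 32)}.

{(1, 15), (4, 24), (5, 8), (7, 32)}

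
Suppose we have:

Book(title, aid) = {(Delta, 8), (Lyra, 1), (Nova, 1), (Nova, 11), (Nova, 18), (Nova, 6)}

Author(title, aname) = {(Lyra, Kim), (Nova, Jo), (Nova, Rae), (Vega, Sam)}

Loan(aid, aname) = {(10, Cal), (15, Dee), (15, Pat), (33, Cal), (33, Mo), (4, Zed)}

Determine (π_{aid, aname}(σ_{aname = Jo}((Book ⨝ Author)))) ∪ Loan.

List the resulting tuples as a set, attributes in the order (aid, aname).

Joining Book and Author on title yields {(Lyra, 1, Kim), (Nova, 1, Jo), (Nova, 1, Rae), (Nova, 11, Jo), (Nova, 11, Rae), (Nova, 18, Jo), (Nova, 18, Rae), (Nova, 6, Jo), (Nova, 6, Rae)}.
σ[aname = Jo]: keep tuples satisfying aname = Jo → {(Nova, 1, Jo), (Nova, 11, Jo), (Nova, 18, Jo), (Nova, 6, Jo)}
Projecting to aid, aname: {(1, Jo), (11, Jo), (18, Jo), (6, Jo)}
Union: {(1, Jo), (11, Jo), (18, Jo), (6, Jo)} with {(10, Cal), (15, Dee), (15, Pat), (33, Cal), (33, Mo), (4, Zed)} → {(1, Jo), (10, Cal), (11, Jo), (15, Dee), (15, Pat), (18, Jo), (33, Cal), (33, Mo), (4, Zed), (6, Jo)}

{(1, Jo), (10, Cal), (11, Jo), (15, Dee), (15, Pat), (18, Jo), (33, Cal), (33, Mo), (4, Zed), (6, Jo)}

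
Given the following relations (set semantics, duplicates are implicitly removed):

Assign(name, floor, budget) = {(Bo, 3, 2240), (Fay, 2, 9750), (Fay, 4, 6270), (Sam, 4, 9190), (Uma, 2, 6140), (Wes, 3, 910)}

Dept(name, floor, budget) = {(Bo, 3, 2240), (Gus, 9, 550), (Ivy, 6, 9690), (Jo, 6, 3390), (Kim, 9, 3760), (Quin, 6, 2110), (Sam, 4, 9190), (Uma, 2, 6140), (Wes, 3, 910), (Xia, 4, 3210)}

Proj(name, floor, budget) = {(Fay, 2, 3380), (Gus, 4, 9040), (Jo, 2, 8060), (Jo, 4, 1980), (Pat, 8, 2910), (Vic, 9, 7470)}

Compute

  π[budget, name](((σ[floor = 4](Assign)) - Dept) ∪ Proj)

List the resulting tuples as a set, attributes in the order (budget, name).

{(1980, Jo), (2910, Pat), (3380, Fay), (6270, Fay), (7470, Vic), (8060, Jo), (9040, Gus)}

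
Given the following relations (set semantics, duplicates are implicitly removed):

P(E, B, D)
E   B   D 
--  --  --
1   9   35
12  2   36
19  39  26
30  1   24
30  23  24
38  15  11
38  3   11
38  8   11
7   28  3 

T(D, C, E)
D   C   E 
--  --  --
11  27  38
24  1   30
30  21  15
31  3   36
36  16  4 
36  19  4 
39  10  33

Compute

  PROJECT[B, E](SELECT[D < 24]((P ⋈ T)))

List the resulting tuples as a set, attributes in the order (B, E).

P ⋈ T (natural join on E, D): {(30, 1, 24, 1), (30, 23, 24, 1), (38, 15, 11, 27), (38, 3, 11, 27), (38, 8, 11, 27)}
Selection D < 24: {(38, 15, 11, 27), (38, 3, 11, 27), (38, 8, 11, 27)}
Keep only column(s) B, E: {(15, 38), (3, 38), (8, 38)}

{(15, 38), (3, 38), (8, 38)}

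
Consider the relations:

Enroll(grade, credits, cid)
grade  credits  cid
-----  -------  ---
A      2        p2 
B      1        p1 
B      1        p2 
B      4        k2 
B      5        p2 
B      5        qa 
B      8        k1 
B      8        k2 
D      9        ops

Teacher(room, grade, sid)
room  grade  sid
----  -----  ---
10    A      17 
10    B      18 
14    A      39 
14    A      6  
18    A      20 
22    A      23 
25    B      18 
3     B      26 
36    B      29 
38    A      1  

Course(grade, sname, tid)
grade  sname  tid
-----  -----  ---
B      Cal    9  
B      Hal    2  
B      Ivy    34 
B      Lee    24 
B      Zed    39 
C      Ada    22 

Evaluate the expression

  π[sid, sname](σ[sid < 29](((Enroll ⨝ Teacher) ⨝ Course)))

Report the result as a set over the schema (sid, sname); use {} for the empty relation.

{(18, Cal), (18, Hal), (18, Ivy), (18, Lee), (18, Zed), (26, Cal), (26, Hal), (26, Ivy), (26, Lee), (26, Zed)}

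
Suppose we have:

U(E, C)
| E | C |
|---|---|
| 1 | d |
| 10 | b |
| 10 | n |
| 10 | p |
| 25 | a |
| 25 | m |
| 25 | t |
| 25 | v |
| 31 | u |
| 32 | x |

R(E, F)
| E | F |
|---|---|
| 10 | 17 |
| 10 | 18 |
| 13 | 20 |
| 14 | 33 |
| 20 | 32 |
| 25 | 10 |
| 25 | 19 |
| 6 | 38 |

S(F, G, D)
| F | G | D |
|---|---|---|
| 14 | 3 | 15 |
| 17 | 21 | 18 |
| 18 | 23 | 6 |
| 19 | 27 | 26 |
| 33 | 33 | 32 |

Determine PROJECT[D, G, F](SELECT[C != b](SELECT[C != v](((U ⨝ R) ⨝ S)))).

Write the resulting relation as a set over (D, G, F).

{(18, 21, 17), (26, 27, 19), (6, 23, 18)}

U ⋈ R (natural join on E): {(10, b, 17), (10, b, 18), (10, n, 17), (10, n, 18), (10, p, 17), (10, p, 18), (25, a, 10), (25, a, 19), (25, m, 10), (25, m, 19), (25, t, 10), (25, t, 19), (25, v, 10), (25, v, 19)}
(U ⨝ R) ⋈ S (natural join on F): {(10, b, 17, 21, 18), (10, b, 18, 23, 6), (10, n, 17, 21, 18), (10, n, 18, 23, 6), (10, p, 17, 21, 18), (10, p, 18, 23, 6), (25, a, 19, 27, 26), (25, m, 19, 27, 26), (25, t, 19, 27, 26), (25, v, 19, 27, 26)}
Filtering on C != v leaves {(10, b, 17, 21, 18), (10, b, 18, 23, 6), (10, n, 17, 21, 18), (10, n, 18, 23, 6), (10, p, 17, 21, 18), (10, p, 18, 23, 6), (25, a, 19, 27, 26), (25, m, 19, 27, 26), (25, t, 19, 27, 26)}.
Filtering on C != b leaves {(10, n, 17, 21, 18), (10, n, 18, 23, 6), (10, p, 17, 21, 18), (10, p, 18, 23, 6), (25, a, 19, 27, 26), (25, m, 19, 27, 26), (25, t, 19, 27, 26)}.
Projecting to D, G, F (4 duplicate(s) eliminated): {(18, 21, 17), (26, 27, 19), (6, 23, 18)}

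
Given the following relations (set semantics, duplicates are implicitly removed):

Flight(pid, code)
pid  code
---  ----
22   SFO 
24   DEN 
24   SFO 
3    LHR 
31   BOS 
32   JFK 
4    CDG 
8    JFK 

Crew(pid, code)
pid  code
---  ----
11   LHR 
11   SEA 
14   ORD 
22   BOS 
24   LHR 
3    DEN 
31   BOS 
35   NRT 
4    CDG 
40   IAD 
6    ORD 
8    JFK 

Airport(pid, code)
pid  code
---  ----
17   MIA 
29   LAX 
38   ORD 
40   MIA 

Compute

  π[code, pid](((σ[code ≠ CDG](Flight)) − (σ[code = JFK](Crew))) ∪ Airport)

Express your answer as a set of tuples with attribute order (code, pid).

Apply σ_{code ≠ CDG}; surviving tuples: {(22, SFO), (24, DEN), (24, SFO), (3, LHR), (31, BOS), (32, JFK), (8, JFK)}
Apply σ_{code = JFK}; surviving tuples: {(8, JFK)}
Set difference of the two operands is {(22, SFO), (24, DEN), (24, SFO), (3, LHR), (31, BOS), (32, JFK)}.
Set union of the two operands is {(17, MIA), (22, SFO), (24, DEN), (24, SFO), (29, LAX), (3, LHR), (31, BOS), (32, JFK), (38, ORD), (40, MIA)}.
π[code, pid]: project onto (code, pid) → {(BOS, 31), (DEN, 24), (JFK, 32), (LAX, 29), (LHR, 3), (MIA, 17), (MIA, 40), (ORD, 38), (SFO, 22), (SFO, 24)}

{(BOS, 31), (DEN, 24), (JFK, 32), (LAX, 29), (LHR, 3), (MIA, 17), (MIA, 40), (ORD, 38), (SFO, 22), (SFO, 24)}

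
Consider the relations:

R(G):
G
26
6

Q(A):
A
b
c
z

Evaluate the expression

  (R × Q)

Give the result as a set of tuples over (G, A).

{(26, b), (26, c), (26, z), (6, b), (6, c), (6, z)}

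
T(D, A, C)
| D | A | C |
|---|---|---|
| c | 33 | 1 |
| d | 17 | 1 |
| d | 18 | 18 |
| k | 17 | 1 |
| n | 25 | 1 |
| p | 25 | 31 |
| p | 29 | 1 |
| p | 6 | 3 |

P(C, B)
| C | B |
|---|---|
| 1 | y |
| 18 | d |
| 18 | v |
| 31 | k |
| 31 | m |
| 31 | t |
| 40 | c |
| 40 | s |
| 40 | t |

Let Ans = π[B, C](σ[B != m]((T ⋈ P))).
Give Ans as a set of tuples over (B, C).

T ⋈ P (natural join on C): {(c, 33, 1, y), (d, 17, 1, y), (d, 18, 18, d), (d, 18, 18, v), (k, 17, 1, y), (n, 25, 1, y), (p, 25, 31, k), (p, 25, 31, m), (p, 25, 31, t), (p, 29, 1, y)}
Filtering on B != m leaves {(c, 33, 1, y), (d, 17, 1, y), (d, 18, 18, d), (d, 18, 18, v), (k, 17, 1, y), (n, 25, 1, y), (p, 25, 31, k), (p, 25, 31, t), (p, 29, 1, y)}.
π[B, C]: project onto (B, C) (4 duplicate(s) eliminated) → {(d, 18), (k, 31), (t, 31), (v, 18), (y, 1)}

{(d, 18), (k, 31), (t, 31), (v, 18), (y, 1)}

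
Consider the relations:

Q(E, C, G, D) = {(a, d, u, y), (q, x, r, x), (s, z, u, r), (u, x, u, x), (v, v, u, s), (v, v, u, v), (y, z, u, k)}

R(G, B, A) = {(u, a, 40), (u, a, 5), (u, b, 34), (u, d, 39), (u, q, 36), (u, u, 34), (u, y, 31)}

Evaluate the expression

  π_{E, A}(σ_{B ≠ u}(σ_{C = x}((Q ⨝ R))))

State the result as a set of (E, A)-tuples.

{(u, 31), (u, 34), (u, 36), (u, 39), (u, 40), (u, 5)}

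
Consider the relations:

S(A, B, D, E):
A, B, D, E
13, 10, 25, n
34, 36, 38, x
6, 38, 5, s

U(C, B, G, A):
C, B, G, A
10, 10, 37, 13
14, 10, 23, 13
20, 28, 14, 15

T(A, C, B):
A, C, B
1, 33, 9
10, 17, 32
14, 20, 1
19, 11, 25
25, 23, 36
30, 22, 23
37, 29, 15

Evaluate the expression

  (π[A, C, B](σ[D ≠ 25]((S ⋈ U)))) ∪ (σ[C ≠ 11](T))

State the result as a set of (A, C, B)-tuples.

{(1, 33, 9), (10, 17, 32), (14, 20, 1), (25, 23, 36), (30, 22, 23), (37, 29, 15)}

Natural join on A, B: {(13, 10, 25, n, 10, 37), (13, 10, 25, n, 14, 23)}
Apply σ_{D ≠ 25}; surviving tuples: {}
Keep only column(s) A, C, B: {}
Apply σ_{C ≠ 11}; surviving tuples: {(1, 33, 9), (10, 17, 32), (14, 20, 1), (25, 23, 36), (30, 22, 23), (37, 29, 15)}
Set union of the two operands is {(1, 33, 9), (10, 17, 32), (14, 20, 1), (25, 23, 36), (30, 22, 23), (37, 29, 15)}.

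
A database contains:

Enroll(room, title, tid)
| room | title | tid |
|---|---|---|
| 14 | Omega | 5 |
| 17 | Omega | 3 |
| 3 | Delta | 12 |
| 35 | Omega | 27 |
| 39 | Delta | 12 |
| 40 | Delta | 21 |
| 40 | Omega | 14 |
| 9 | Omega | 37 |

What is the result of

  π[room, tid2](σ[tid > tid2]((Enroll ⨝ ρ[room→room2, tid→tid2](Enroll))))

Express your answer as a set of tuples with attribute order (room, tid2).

ρ[room→room2, tid→tid2]: schema becomes (room2, title, tid2); tuples unchanged.
Joining Enroll and ρ[room→room2, tid→tid2](Enroll) on title yields {(14, Omega, 5, 14, 5), (14, Omega, 5, 17, 3), (14, Omega, 5, 35, 27), (14, Omega, 5, 40, 14), (14, Omega, 5, 9, 37), (17, Omega, 3, 14, 5), (17, Omega, 3, 17, 3), (17, Omega, 3, 35, 27), (17, Omega, 3, 40, 14), (17, Omega, 3, 9, 37), (3, Delta, 12, 3, 12), (3, Delta, 12, 39, 12), (3, Delta, 12, 40, 21), (35, Omega, 27, 14, 5), (35, Omega, 27, 17, 3), (35, Omega, 27, 35, 27), (35, Omega, 27, 40, 14), (35, Omega, 27, 9, 37), (39, Delta, 12, 3, 12), (39, Delta, 12, 39, 12), (39, Delta, 12, 40, 21), (40, Delta, 21, 3, 12), (40, Delta, 21, 39, 12), (40, Delta, 21, 40, 21), (40, Omega, 14, 14, 5), (40, Omega, 14, 17, 3), (40, Omega, 14, 35, 27), (40, Omega, 14, 40, 14), (40, Omega, 14, 9, 37), (9, Omega, 37, 14, 5), (9, Omega, 37, 17, 3), (9, Omega, 37, 35, 27), (9, Omega, 37, 40, 14), (9, Omega, 37, 9, 37)}.
σ[tid > tid2]: keep tuples satisfying tid > tid2 → {(14, Omega, 5, 17, 3), (35, Omega, 27, 14, 5), (35, Omega, 27, 17, 3), (35, Omega, 27, 40, 14), (40, Delta, 21, 3, 12), (40, Delta, 21, 39, 12), (40, Omega, 14, 14, 5), (40, Omega, 14, 17, 3), (9, Omega, 37, 14, 5), (9, Omega, 37, 17, 3), (9, Omega, 37, 35, 27), (9, Omega, 37, 40, 14)}
π_{room, tid2} gives {(14, 3), (35, 14), (35, 3), (35, 5), (40, 12), (40, 3), (40, 5), (9, 14), (9, 27), (9, 3), (9, 5)} (1 duplicate(s) eliminated).

{(14, 3), (35, 14), (35, 3), (35, 5), (40, 12), (40, 3), (40, 5), (9, 14), (9, 27), (9, 3), (9, 5)}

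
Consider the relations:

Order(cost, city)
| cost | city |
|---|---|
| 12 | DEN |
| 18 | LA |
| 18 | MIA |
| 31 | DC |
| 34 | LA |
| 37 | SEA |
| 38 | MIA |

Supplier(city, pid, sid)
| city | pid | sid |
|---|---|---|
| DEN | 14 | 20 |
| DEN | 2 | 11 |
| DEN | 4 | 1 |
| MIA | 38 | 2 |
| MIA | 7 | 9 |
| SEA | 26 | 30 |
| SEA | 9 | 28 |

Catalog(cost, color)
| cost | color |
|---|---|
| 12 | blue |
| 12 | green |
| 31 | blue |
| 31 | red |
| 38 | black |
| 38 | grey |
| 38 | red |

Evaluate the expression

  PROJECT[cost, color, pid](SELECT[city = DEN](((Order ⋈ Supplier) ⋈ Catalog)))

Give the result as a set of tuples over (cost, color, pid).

Joining Order and Supplier on city yields {(12, DEN, 14, 20), (12, DEN, 2, 11), (12, DEN, 4, 1), (18, MIA, 38, 2), (18, MIA, 7, 9), (37, SEA, 26, 30), (37, SEA, 9, 28), (38, MIA, 38, 2), (38, MIA, 7, 9)}.
Joining (Order ⋈ Supplier) and Catalog on cost yields {(12, DEN, 14, 20, blue), (12, DEN, 14, 20, green), (12, DEN, 2, 11, blue), (12, DEN, 2, 11, green), (12, DEN, 4, 1, blue), (12, DEN, 4, 1, green), (38, MIA, 38, 2, black), (38, MIA, 38, 2, grey), (38, MIA, 38, 2, red), (38, MIA, 7, 9, black), (38, MIA, 7, 9, grey), (38, MIA, 7, 9, red)}.
Selection city = DEN: {(12, DEN, 14, 20, blue), (12, DEN, 14, 20, green), (12, DEN, 2, 11, blue), (12, DEN, 2, 11, green), (12, DEN, 4, 1, blue), (12, DEN, 4, 1, green)}
π[cost, color, pid]: project onto (cost, color, pid) → {(12, blue, 14), (12, blue, 2), (12, blue, 4), (12, green, 14), (12, green, 2), (12, green, 4)}

{(12, blue, 14), (12, blue, 2), (12, blue, 4), (12, green, 14), (12, green, 2), (12, green, 4)}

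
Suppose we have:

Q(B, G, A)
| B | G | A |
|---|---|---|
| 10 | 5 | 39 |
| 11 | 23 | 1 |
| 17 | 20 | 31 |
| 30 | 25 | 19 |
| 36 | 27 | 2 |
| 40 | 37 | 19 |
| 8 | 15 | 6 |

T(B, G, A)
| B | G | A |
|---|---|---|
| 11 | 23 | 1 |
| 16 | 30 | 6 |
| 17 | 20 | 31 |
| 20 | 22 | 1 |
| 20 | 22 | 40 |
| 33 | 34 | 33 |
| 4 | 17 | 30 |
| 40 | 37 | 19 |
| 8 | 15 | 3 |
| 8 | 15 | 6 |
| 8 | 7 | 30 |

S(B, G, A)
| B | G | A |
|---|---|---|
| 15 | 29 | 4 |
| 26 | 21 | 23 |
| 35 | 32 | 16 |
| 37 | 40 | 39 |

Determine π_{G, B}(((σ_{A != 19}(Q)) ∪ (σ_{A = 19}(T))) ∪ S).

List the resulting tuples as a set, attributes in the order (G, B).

{(15, 8), (20, 17), (21, 26), (23, 11), (27, 36), (29, 15), (32, 35), (37, 40), (40, 37), (5, 10)}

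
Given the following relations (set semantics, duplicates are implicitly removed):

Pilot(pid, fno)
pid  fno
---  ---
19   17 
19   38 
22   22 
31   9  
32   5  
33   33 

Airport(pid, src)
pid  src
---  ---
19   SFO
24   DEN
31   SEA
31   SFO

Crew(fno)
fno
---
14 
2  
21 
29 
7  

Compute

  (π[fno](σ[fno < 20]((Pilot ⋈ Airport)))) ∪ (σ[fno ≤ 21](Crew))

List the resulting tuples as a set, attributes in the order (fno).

{14, 17, 2, 21, 7, 9}

Joining Pilot and Airport on pid yields {(19, 17, SFO), (19, 38, SFO), (31, 9, SEA), (31, 9, SFO)}.
σ[fno < 20]: keep tuples satisfying fno < 20 → {(19, 17, SFO), (31, 9, SEA), (31, 9, SFO)}
Keep only column(s) fno (1 duplicate(s) eliminated): {17, 9}
σ[fno ≤ 21]: keep tuples satisfying fno ≤ 21 → {14, 2, 21, 7}
Taking the union: {14, 17, 2, 21, 7, 9}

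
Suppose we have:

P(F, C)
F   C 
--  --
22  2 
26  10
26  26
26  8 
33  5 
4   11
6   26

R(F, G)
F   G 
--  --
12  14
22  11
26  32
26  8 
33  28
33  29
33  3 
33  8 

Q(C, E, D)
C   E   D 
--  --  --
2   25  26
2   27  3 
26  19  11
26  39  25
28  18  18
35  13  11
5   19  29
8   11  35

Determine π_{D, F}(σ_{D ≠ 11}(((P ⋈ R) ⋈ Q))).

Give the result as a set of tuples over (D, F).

Joining P and R on F yields {(22, 2, 11), (26, 10, 32), (26, 10, 8), (26, 26, 32), (26, 26, 8), (26, 8, 32), (26, 8, 8), (33, 5, 28), (33, 5, 29), (33, 5, 3), (33, 5, 8)}.
Joining (P ⋈ R) and Q on C yields {(22, 2, 11, 25, 26), (22, 2, 11, 27, 3), (26, 26, 32, 19, 11), (26, 26, 32, 39, 25), (26, 26, 8, 19, 11), (26, 26, 8, 39, 25), (26, 8, 32, 11, 35), (26, 8, 8, 11, 35), (33, 5, 28, 19, 29), (33, 5, 29, 19, 29), (33, 5, 3, 19, 29), (33, 5, 8, 19, 29)}.
Filtering on D ≠ 11 leaves {(22, 2, 11, 25, 26), (22, 2, 11, 27, 3), (26, 26, 32, 39, 25), (26, 26, 8, 39, 25), (26, 8, 32, 11, 35), (26, 8, 8, 11, 35), (33, 5, 28, 19, 29), (33, 5, 29, 19, 29), (33, 5, 3, 19, 29), (33, 5, 8, 19, 29)}.
π[D, F]: project onto (D, F) (5 duplicate(s) eliminated) → {(25, 26), (26, 22), (29, 33), (3, 22), (35, 26)}

{(25, 26), (26, 22), (29, 33), (3, 22), (35, 26)}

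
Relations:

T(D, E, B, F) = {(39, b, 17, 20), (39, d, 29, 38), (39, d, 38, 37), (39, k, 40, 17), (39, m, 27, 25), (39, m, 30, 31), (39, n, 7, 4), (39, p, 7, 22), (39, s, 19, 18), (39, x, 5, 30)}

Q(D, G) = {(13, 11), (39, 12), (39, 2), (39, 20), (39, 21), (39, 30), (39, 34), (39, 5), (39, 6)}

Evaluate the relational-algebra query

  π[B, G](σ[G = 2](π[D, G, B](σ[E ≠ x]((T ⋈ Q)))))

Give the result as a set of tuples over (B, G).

Natural join on D: {(39, b, 17, 20, 12), (39, b, 17, 20, 2), (39, b, 17, 20, 20), (39, b, 17, 20, 21), (39, b, 17, 20, 30), (39, b, 17, 20, 34), (39, b, 17, 20, 5), (39, b, 17, 20, 6), (39, d, 29, 38, 12), (39, d, 29, 38, 2), (39, d, 29, 38, 20), (39, d, 29, 38, 21), (39, d, 29, 38, 30), (39, d, 29, 38, 34), (39, d, 29, 38, 5), (39, d, 29, 38, 6), (39, d, 38, 37, 12), (39, d, 38, 37, 2), (39, d, 38, 37, 20), (39, d, 38, 37, 21), (39, d, 38, 37, 30), (39, d, 38, 37, 34), (39, d, 38, 37, 5), (39, d, 38, 37, 6), (39, k, 40, 17, 12), (39, k, 40, 17, 2), (39, k, 40, 17, 20), (39, k, 40, 17, 21), (39, k, 40, 17, 30), (39, k, 40, 17, 34), (39, k, 40, 17, 5), (39, k, 40, 17, 6), (39, m, 27, 25, 12), (39, m, 27, 25, 2), (39, m, 27, 25, 20), (39, m, 27, 25, 21), (39, m, 27, 25, 30), (39, m, 27, 25, 34), (39, m, 27, 25, 5), (39, m, 27, 25, 6), (39, m, 30, 31, 12), (39, m, 30, 31, 2), (39, m, 30, 31, 20), (39, m, 30, 31, 21), (39, m, 30, 31, 30), (39, m, 30, 31, 34), (39, m, 30, 31, 5), (39, m, 30, 31, 6), (39, n, 7, 4, 12), (39, n, 7, 4, 2), (39, n, 7, 4, 20), (39, n, 7, 4, 21), (39, n, 7, 4, 30), (39, n, 7, 4, 34), (39, n, 7, 4, 5), (39, n, 7, 4, 6), (39, p, 7, 22, 12), (39, p, 7, 22, 2), (39, p, 7, 22, 20), (39, p, 7, 22, 21), (39, p, 7, 22, 30), (39, p, 7, 22, 34), (39, p, 7, 22, 5), (39, p, 7, 22, 6), (39, s, 19, 18, 12), (39, s, 19, 18, 2), (39, s, 19, 18, 20), (39, s, 19, 18, 21), (39, s, 19, 18, 30), (39, s, 19, 18, 34), (39, s, 19, 18, 5), (39, s, 19, 18, 6), (39, x, 5, 30, 12), (39, x, 5, 30, 2), (39, x, 5, 30, 20), (39, x, 5, 30, 21), (39, x, 5, 30, 30), (39, x, 5, 30, 34), (39, x, 5, 30, 5), (39, x, 5, 30, 6)}
Selection E ≠ x: {(39, b, 17, 20, 12), (39, b, 17, 20, 2), (39, b, 17, 20, 20), (39, b, 17, 20, 21), (39, b, 17, 20, 30), (39, b, 17, 20, 34), (39, b, 17, 20, 5), (39, b, 17, 20, 6), (39, d, 29, 38, 12), (39, d, 29, 38, 2), (39, d, 29, 38, 20), (39, d, 29, 38, 21), (39, d, 29, 38, 30), (39, d, 29, 38, 34), (39, d, 29, 38, 5), (39, d, 29, 38, 6), (39, d, 38, 37, 12), (39, d, 38, 37, 2), (39, d, 38, 37, 20), (39, d, 38, 37, 21), (39, d, 38, 37, 30), (39, d, 38, 37, 34), (39, d, 38, 37, 5), (39, d, 38, 37, 6), (39, k, 40, 17, 12), (39, k, 40, 17, 2), (39, k, 40, 17, 20), (39, k, 40, 17, 21), (39, k, 40, 17, 30), (39, k, 40, 17, 34), (39, k, 40, 17, 5), (39, k, 40, 17, 6), (39, m, 27, 25, 12), (39, m, 27, 25, 2), (39, m, 27, 25, 20), (39, m, 27, 25, 21), (39, m, 27, 25, 30), (39, m, 27, 25, 34), (39, m, 27, 25, 5), (39, m, 27, 25, 6), (39, m, 30, 31, 12), (39, m, 30, 31, 2), (39, m, 30, 31, 20), (39, m, 30, 31, 21), (39, m, 30, 31, 30), (39, m, 30, 31, 34), (39, m, 30, 31, 5), (39, m, 30, 31, 6), (39, n, 7, 4, 12), (39, n, 7, 4, 2), (39, n, 7, 4, 20), (39, n, 7, 4, 21), (39, n, 7, 4, 30), (39, n, 7, 4, 34), (39, n, 7, 4, 5), (39, n, 7, 4, 6), (39, p, 7, 22, 12), (39, p, 7, 22, 2), (39, p, 7, 22, 20), (39, p, 7, 22, 21), (39, p, 7, 22, 30), (39, p, 7, 22, 34), (39, p, 7, 22, 5), (39, p, 7, 22, 6), (39, s, 19, 18, 12), (39, s, 19, 18, 2), (39, s, 19, 18, 20), (39, s, 19, 18, 21), (39, s, 19, 18, 30), (39, s, 19, 18, 34), (39, s, 19, 18, 5), (39, s, 19, 18, 6)}
π[D, G, B]: project onto (D, G, B) (8 duplicate(s) eliminated) → {(39, 12, 17), (39, 12, 19), (39, 12, 27), (39, 12, 29), (39, 12, 30), (39, 12, 38), (39, 12, 40), (39, 12, 7), (39, 2, 17), (39, 2, 19), (39, 2, 27), (39, 2, 29), (39, 2, 30), (39, 2, 38), (39, 2, 40), (39, 2, 7), (39, 20, 17), (39, 20, 19), (39, 20, 27), (39, 20, 29), (39, 20, 30), (39, 20, 38), (39, 20, 40), (39, 20, 7), (39, 21, 17), (39, 21, 19), (39, 21, 27), (39, 21, 29), (39, 21, 30), (39, 21, 38), (39, 21, 40), (39, 21, 7), (39, 30, 17), (39, 30, 19), (39, 30, 27), (39, 30, 29), (39, 30, 30), (39, 30, 38), (39, 30, 40), (39, 30, 7), (39, 34, 17), (39, 34, 19), (39, 34, 27), (39, 34, 29), (39, 34, 30), (39, 34, 38), (39, 34, 40), (39, 34, 7), (39, 5, 17), (39, 5, 19), (39, 5, 27), (39, 5, 29), (39, 5, 30), (39, 5, 38), (39, 5, 40), (39, 5, 7), (39, 6, 17), (39, 6, 19), (39, 6, 27), (39, 6, 29), (39, 6, 30), (39, 6, 38), (39, 6, 40), (39, 6, 7)}
Selection G = 2: {(39, 2, 17), (39, 2, 19), (39, 2, 27), (39, 2, 29), (39, 2, 30), (39, 2, 38), (39, 2, 40), (39, 2, 7)}
π[B, G]: project onto (B, G) → {(17, 2), (19, 2), (27, 2), (29, 2), (30, 2), (38, 2), (40, 2), (7, 2)}

{(17, 2), (19, 2), (27, 2), (29, 2), (30, 2), (38, 2), (40, 2), (7, 2)}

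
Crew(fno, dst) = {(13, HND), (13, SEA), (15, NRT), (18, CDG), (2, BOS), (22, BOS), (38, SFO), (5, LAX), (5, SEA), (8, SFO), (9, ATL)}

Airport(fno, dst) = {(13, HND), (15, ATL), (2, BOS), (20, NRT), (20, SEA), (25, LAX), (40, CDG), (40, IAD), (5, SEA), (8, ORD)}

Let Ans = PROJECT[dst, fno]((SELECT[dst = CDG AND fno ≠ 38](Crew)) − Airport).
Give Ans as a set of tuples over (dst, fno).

Filtering on dst = CDG AND fno ≠ 38 leaves {(18, CDG)}.
Set difference of the two operands is {(18, CDG)}.
π_{dst, fno} gives {(CDG, 18)}.

{(CDG, 18)}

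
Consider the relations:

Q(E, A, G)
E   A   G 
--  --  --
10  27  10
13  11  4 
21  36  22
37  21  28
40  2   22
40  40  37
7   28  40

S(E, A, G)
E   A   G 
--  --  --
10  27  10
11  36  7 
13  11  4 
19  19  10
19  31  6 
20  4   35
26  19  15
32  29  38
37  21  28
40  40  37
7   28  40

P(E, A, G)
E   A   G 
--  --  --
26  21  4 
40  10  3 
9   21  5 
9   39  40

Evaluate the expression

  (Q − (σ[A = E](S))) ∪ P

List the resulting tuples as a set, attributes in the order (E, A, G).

σ[A = E]: keep tuples satisfying A = E → {(19, 19, 10), (40, 40, 37)}
Difference: {(10, 27, 10), (13, 11, 4), (21, 36, 22), (37, 21, 28), (40, 2, 22), (40, 40, 37), (7, 28, 40)} with {(19, 19, 10), (40, 40, 37)} → {(10, 27, 10), (13, 11, 4), (21, 36, 22), (37, 21, 28), (40, 2, 22), (7, 28, 40)}
Union: {(10, 27, 10), (13, 11, 4), (21, 36, 22), (37, 21, 28), (40, 2, 22), (7, 28, 40)} with {(26, 21, 4), (40, 10, 3), (9, 21, 5), (9, 39, 40)} → {(10, 27, 10), (13, 11, 4), (21, 36, 22), (26, 21, 4), (37, 21, 28), (40, 10, 3), (40, 2, 22), (7, 28, 40), (9, 21, 5), (9, 39, 40)}

{(10, 27, 10), (13, 11, 4), (21, 36, 22), (26, 21, 4), (37, 21, 28), (40, 10, 3), (40, 2, 22), (7, 28, 40), (9, 21, 5), (9, 39, 40)}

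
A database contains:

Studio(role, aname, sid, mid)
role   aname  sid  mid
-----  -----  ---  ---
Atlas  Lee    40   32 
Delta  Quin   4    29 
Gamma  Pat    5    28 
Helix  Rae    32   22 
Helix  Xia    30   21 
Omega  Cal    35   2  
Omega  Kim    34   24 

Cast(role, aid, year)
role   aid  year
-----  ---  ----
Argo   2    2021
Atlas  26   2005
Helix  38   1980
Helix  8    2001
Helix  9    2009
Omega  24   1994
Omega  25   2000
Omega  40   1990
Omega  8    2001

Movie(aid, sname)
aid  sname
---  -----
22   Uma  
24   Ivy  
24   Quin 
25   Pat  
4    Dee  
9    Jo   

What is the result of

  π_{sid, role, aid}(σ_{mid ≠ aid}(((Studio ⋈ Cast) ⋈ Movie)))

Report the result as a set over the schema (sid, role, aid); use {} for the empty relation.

{(30, Helix, 9), (32, Helix, 9), (34, Omega, 25), (35, Omega, 24), (35, Omega, 25)}

Studio ⋈ Cast (natural join on role): {(Atlas, Lee, 40, 32, 26, 2005), (Helix, Rae, 32, 22, 38, 1980), (Helix, Rae, 32, 22, 8, 2001), (Helix, Rae, 32, 22, 9, 2009), (Helix, Xia, 30, 21, 38, 1980), (Helix, Xia, 30, 21, 8, 2001), (Helix, Xia, 30, 21, 9, 2009), (Omega, Cal, 35, 2, 24, 1994), (Omega, Cal, 35, 2, 25, 2000), (Omega, Cal, 35, 2, 40, 1990), (Omega, Cal, 35, 2, 8, 2001), (Omega, Kim, 34, 24, 24, 1994), (Omega, Kim, 34, 24, 25, 2000), (Omega, Kim, 34, 24, 40, 1990), (Omega, Kim, 34, 24, 8, 2001)}
(Studio ⋈ Cast) ⋈ Movie (natural join on aid): {(Helix, Rae, 32, 22, 9, 2009, Jo), (Helix, Xia, 30, 21, 9, 2009, Jo), (Omega, Cal, 35, 2, 24, 1994, Ivy), (Omega, Cal, 35, 2, 24, 1994, Quin), (Omega, Cal, 35, 2, 25, 2000, Pat), (Omega, Kim, 34, 24, 24, 1994, Ivy), (Omega, Kim, 34, 24, 24, 1994, Quin), (Omega, Kim, 34, 24, 25, 2000, Pat)}
Apply σ_{mid ≠ aid}; surviving tuples: {(Helix, Rae, 32, 22, 9, 2009, Jo), (Helix, Xia, 30, 21, 9, 2009, Jo), (Omega, Cal, 35, 2, 24, 1994, Ivy), (Omega, Cal, 35, 2, 24, 1994, Quin), (Omega, Cal, 35, 2, 25, 2000, Pat), (Omega, Kim, 34, 24, 25, 2000, Pat)}
π[sid, role, aid]: project onto (sid, role, aid) (1 duplicate(s) eliminated) → {(30, Helix, 9), (32, Helix, 9), (34, Omega, 25), (35, Omega, 24), (35, Omega, 25)}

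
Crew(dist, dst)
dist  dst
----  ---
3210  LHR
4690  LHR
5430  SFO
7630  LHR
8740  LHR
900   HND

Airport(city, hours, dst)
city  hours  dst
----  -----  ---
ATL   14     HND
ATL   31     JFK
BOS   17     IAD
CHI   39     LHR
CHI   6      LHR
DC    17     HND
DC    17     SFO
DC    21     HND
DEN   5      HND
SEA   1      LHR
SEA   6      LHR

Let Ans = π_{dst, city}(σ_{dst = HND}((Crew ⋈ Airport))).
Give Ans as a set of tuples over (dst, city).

{(HND, ATL), (HND, DC), (HND, DEN)}

Joining Crew and Airport on dst yields {(3210, LHR, CHI, 39), (3210, LHR, CHI, 6), (3210, LHR, SEA, 1), (3210, LHR, SEA, 6), (4690, LHR, CHI, 39), (4690, LHR, CHI, 6), (4690, LHR, SEA, 1), (4690, LHR, SEA, 6), (5430, SFO, DC, 17), (7630, LHR, CHI, 39), (7630, LHR, CHI, 6), (7630, LHR, SEA, 1), (7630, LHR, SEA, 6), (8740, LHR, CHI, 39), (8740, LHR, CHI, 6), (8740, LHR, SEA, 1), (8740, LHR, SEA, 6), (900, HND, ATL, 14), (900, HND, DC, 17), (900, HND, DC, 21), (900, HND, DEN, 5)}.
σ[dst = HND]: keep tuples satisfying dst = HND → {(900, HND, ATL, 14), (900, HND, DC, 17), (900, HND, DC, 21), (900, HND, DEN, 5)}
Projecting to dst, city (1 duplicate(s) eliminated): {(HND, ATL), (HND, DC), (HND, DEN)}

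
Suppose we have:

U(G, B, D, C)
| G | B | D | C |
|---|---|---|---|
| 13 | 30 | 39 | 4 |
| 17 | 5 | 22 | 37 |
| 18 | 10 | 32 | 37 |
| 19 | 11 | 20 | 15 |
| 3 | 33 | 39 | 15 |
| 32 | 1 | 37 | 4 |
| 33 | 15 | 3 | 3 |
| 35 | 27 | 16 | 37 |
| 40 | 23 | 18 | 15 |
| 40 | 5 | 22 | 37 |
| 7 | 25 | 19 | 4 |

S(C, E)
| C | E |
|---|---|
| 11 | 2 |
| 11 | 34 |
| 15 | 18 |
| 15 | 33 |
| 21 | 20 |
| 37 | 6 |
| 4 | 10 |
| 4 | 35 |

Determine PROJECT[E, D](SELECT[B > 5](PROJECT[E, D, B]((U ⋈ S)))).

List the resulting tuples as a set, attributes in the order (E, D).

{(10, 19), (10, 39), (18, 18), (18, 20), (18, 39), (33, 18), (33, 20), (33, 39), (35, 19), (35, 39), (6, 16), (6, 32)}

Joining U and S on C yields {(13, 30, 39, 4, 10), (13, 30, 39, 4, 35), (17, 5, 22, 37, 6), (18, 10, 32, 37, 6), (19, 11, 20, 15, 18), (19, 11, 20, 15, 33), (3, 33, 39, 15, 18), (3, 33, 39, 15, 33), (32, 1, 37, 4, 10), (32, 1, 37, 4, 35), (35, 27, 16, 37, 6), (40, 23, 18, 15, 18), (40, 23, 18, 15, 33), (40, 5, 22, 37, 6), (7, 25, 19, 4, 10), (7, 25, 19, 4, 35)}.
Projecting to E, D, B (1 duplicate(s) eliminated): {(10, 19, 25), (10, 37, 1), (10, 39, 30), (18, 18, 23), (18, 20, 11), (18, 39, 33), (33, 18, 23), (33, 20, 11), (33, 39, 33), (35, 19, 25), (35, 37, 1), (35, 39, 30), (6, 16, 27), (6, 22, 5), (6, 32, 10)}
Apply σ_{B > 5}; surviving tuples: {(10, 19, 25), (10, 39, 30), (18, 18, 23), (18, 20, 11), (18, 39, 33), (33, 18, 23), (33, 20, 11), (33, 39, 33), (35, 19, 25), (35, 39, 30), (6, 16, 27), (6, 32, 10)}
Projecting to E, D: {(10, 19), (10, 39), (18, 18), (18, 20), (18, 39), (33, 18), (33, 20), (33, 39), (35, 19), (35, 39), (6, 16), (6, 32)}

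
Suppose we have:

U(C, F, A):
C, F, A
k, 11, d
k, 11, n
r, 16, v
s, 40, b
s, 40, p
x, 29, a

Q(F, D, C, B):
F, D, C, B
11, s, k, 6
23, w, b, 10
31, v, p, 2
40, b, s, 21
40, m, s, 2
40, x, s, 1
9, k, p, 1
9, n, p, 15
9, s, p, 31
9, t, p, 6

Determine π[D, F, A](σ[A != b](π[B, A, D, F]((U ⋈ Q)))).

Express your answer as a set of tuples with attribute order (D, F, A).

U ⋈ Q (natural join on C, F): {(k, 11, d, s, 6), (k, 11, n, s, 6), (s, 40, b, b, 21), (s, 40, b, m, 2), (s, 40, b, x, 1), (s, 40, p, b, 21), (s, 40, p, m, 2), (s, 40, p, x, 1)}
π[B, A, D, F]: project onto (B, A, D, F) → {(1, b, x, 40), (1, p, x, 40), (2, b, m, 40), (2, p, m, 40), (21, b, b, 40), (21, p, b, 40), (6, d, s, 11), (6, n, s, 11)}
σ[A != b]: keep tuples satisfying A != b → {(1, p, x, 40), (2, p, m, 40), (21, p, b, 40), (6, d, s, 11), (6, n, s, 11)}
π[D, F, A]: project onto (D, F, A) → {(b, 40, p), (m, 40, p), (s, 11, d), (s, 11, n), (x, 40, p)}

{(b, 40, p), (m, 40, p), (s, 11, d), (s, 11, n), (x, 40, p)}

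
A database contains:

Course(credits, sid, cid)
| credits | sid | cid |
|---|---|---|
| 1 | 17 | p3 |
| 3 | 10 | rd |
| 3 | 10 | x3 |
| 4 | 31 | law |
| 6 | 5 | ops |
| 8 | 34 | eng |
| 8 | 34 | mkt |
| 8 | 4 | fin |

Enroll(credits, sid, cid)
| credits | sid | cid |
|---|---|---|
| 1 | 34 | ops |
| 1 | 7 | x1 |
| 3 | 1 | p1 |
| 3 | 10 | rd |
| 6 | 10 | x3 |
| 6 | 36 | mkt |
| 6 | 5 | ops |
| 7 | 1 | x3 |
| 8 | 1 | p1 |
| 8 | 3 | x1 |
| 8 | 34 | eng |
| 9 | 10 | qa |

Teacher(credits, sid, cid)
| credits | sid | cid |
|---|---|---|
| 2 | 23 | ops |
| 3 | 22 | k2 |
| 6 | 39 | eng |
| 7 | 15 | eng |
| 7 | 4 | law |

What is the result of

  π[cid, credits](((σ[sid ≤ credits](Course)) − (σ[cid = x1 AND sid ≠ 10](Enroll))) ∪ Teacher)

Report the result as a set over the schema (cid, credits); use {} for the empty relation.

{(eng, 6), (eng, 7), (fin, 8), (k2, 3), (law, 7), (ops, 2), (ops, 6)}

σ[sid ≤ credits]: keep tuples satisfying sid ≤ credits → {(6, 5, ops), (8, 4, fin)}
σ[cid = x1 AND sid ≠ 10]: keep tuples satisfying cid = x1 AND sid ≠ 10 → {(1, 7, x1), (8, 3, x1)}
Difference: {(6, 5, ops), (8, 4, fin)} with {(1, 7, x1), (8, 3, x1)} → {(6, 5, ops), (8, 4, fin)}
Union: {(6, 5, ops), (8, 4, fin)} with {(2, 23, ops), (3, 22, k2), (6, 39, eng), (7, 15, eng), (7, 4, law)} → {(2, 23, ops), (3, 22, k2), (6, 39, eng), (6, 5, ops), (7, 15, eng), (7, 4, law), (8, 4, fin)}
Projecting to cid, credits: {(eng, 6), (eng, 7), (fin, 8), (k2, 3), (law, 7), (ops, 2), (ops, 6)}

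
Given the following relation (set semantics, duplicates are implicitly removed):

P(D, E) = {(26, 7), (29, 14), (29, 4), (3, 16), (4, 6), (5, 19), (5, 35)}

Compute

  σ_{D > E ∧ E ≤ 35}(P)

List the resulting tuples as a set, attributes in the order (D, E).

{(26, 7), (29, 14), (29, 4)}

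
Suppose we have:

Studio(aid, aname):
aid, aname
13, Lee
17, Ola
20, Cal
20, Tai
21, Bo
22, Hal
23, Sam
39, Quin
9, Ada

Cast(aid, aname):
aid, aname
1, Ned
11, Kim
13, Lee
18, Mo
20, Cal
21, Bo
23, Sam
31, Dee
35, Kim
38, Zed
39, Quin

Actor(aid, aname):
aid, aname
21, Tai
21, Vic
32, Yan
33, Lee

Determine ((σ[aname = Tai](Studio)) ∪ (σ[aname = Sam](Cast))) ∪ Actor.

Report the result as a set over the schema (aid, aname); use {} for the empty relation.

Apply σ_{aname = Tai}; surviving tuples: {(20, Tai)}
Apply σ_{aname = Sam}; surviving tuples: {(23, Sam)}
Set union of the two operands is {(20, Tai), (23, Sam)}.
Set union of the two operands is {(20, Tai), (21, Tai), (21, Vic), (23, Sam), (32, Yan), (33, Lee)}.

{(20, Tai), (21, Tai), (21, Vic), (23, Sam), (32, Yan), (33, Lee)}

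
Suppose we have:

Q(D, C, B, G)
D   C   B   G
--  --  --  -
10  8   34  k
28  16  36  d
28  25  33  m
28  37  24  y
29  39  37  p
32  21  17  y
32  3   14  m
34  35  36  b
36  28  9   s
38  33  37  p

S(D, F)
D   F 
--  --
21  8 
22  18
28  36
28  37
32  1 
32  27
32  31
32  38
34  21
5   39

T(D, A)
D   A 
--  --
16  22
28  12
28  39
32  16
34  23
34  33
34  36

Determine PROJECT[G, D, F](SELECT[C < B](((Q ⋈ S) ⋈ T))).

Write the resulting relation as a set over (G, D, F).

{(b, 34, 21), (d, 28, 36), (d, 28, 37), (m, 28, 36), (m, 28, 37), (m, 32, 1), (m, 32, 27), (m, 32, 31), (m, 32, 38)}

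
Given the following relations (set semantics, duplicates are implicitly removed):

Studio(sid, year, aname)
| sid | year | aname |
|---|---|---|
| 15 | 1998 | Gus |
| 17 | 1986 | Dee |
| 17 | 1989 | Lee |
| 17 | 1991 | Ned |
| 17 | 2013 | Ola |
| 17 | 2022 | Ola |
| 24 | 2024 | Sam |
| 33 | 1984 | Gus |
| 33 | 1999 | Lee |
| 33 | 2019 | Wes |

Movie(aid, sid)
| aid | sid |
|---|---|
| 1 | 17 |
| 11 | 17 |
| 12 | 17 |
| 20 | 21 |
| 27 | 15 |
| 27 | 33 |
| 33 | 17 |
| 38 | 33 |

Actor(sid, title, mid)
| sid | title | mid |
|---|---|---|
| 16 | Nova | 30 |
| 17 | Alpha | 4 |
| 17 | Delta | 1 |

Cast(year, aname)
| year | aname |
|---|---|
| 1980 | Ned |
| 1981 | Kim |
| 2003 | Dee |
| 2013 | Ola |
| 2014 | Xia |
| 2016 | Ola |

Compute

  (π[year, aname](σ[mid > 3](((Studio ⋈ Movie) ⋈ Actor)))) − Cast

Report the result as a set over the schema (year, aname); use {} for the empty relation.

Natural join on sid: {(15, 1998, Gus, 27), (17, 1986, Dee, 1), (17, 1986, Dee, 11), (17, 1986, Dee, 12), (17, 1986, Dee, 33), (17, 1989, Lee, 1), (17, 1989, Lee, 11), (17, 1989, Lee, 12), (17, 1989, Lee, 33), (17, 1991, Ned, 1), (17, 1991, Ned, 11), (17, 1991, Ned, 12), (17, 1991, Ned, 33), (17, 2013, Ola, 1), (17, 2013, Ola, 11), (17, 2013, Ola, 12), (17, 2013, Ola, 33), (17, 2022, Ola, 1), (17, 2022, Ola, 11), (17, 2022, Ola, 12), (17, 2022, Ola, 33), (33, 1984, Gus, 27), (33, 1984, Gus, 38), (33, 1999, Lee, 27), (33, 1999, Lee, 38), (33, 2019, Wes, 27), (33, 2019, Wes, 38)}
Natural join on sid: {(17, 1986, Dee, 1, Alpha, 4), (17, 1986, Dee, 1, Delta, 1), (17, 1986, Dee, 11, Alpha, 4), (17, 1986, Dee, 11, Delta, 1), (17, 1986, Dee, 12, Alpha, 4), (17, 1986, Dee, 12, Delta, 1), (17, 1986, Dee, 33, Alpha, 4), (17, 1986, Dee, 33, Delta, 1), (17, 1989, Lee, 1, Alpha, 4), (17, 1989, Lee, 1, Delta, 1), (17, 1989, Lee, 11, Alpha, 4), (17, 1989, Lee, 11, Delta, 1), (17, 1989, Lee, 12, Alpha, 4), (17, 1989, Lee, 12, Delta, 1), (17, 1989, Lee, 33, Alpha, 4), (17, 1989, Lee, 33, Delta, 1), (17, 1991, Ned, 1, Alpha, 4), (17, 1991, Ned, 1, Delta, 1), (17, 1991, Ned, 11, Alpha, 4), (17, 1991, Ned, 11, Delta, 1), (17, 1991, Ned, 12, Alpha, 4), (17, 1991, Ned, 12, Delta, 1), (17, 1991, Ned, 33, Alpha, 4), (17, 1991, Ned, 33, Delta, 1), (17, 2013, Ola, 1, Alpha, 4), (17, 2013, Ola, 1, Delta, 1), (17, 2013, Ola, 11, Alpha, 4), (17, 2013, Ola, 11, Delta, 1), (17, 2013, Ola, 12, Alpha, 4), (17, 2013, Ola, 12, Delta, 1), (17, 2013, Ola, 33, Alpha, 4), (17, 2013, Ola, 33, Delta, 1), (17, 2022, Ola, 1, Alpha, 4), (17, 2022, Ola, 1, Delta, 1), (17, 2022, Ola, 11, Alpha, 4), (17, 2022, Ola, 11, Delta, 1), (17, 2022, Ola, 12, Alpha, 4), (17, 2022, Ola, 12, Delta, 1), (17, 2022, Ola, 33, Alpha, 4), (17, 2022, Ola, 33, Delta, 1)}
Selection mid > 3: {(17, 1986, Dee, 1, Alpha, 4), (17, 1986, Dee, 11, Alpha, 4), (17, 1986, Dee, 12, Alpha, 4), (17, 1986, Dee, 33, Alpha, 4), (17, 1989, Lee, 1, Alpha, 4), (17, 1989, Lee, 11, Alpha, 4), (17, 1989, Lee, 12, Alpha, 4), (17, 1989, Lee, 33, Alpha, 4), (17, 1991, Ned, 1, Alpha, 4), (17, 1991, Ned, 11, Alpha, 4), (17, 1991, Ned, 12, Alpha, 4), (17, 1991, Ned, 33, Alpha, 4), (17, 2013, Ola, 1, Alpha, 4), (17, 2013, Ola, 11, Alpha, 4), (17, 2013, Ola, 12, Alpha, 4), (17, 2013, Ola, 33, Alpha, 4), (17, 2022, Ola, 1, Alpha, 4), (17, 2022, Ola, 11, Alpha, 4), (17, 2022, Ola, 12, Alpha, 4), (17, 2022, Ola, 33, Alpha, 4)}
Projecting to year, aname (15 duplicate(s) eliminated): {(1986, Dee), (1989, Lee), (1991, Ned), (2013, Ola), (2022, Ola)}
Difference: {(1986, Dee), (1989, Lee), (1991, Ned), (2013, Ola), (2022, Ola)} with {(1980, Ned), (1981, Kim), (2003, Dee), (2013, Ola), (2014, Xia), (2016, Ola)} → {(1986, Dee), (1989, Lee), (1991, Ned), (2022, Ola)}

{(1986, Dee), (1989, Lee), (1991, Ned), (2022, Ola)}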